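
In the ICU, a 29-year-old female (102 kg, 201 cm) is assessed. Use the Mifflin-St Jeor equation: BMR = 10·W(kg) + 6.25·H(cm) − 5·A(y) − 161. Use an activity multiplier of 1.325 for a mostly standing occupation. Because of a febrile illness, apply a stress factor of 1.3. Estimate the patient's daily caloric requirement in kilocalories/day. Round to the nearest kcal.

Mifflin-St Jeor (female): BMR = 10(102) + 6.25(201) − 5(29) − 161 = 1020 + 1256.25 − 145 − 161 = 1970.25 kcal/day.
TEE = BMR × activity factor = 1970.25 × 1.325 = 2610.5813 kcal/day.
Apply stress factor: 2610.5813 × 1.3 = 3393.7556 kcal/day.

3394 kilocalories/day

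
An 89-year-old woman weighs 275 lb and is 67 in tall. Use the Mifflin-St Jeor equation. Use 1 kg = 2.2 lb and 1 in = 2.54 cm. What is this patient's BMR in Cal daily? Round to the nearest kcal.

1708 Cal daily

Convert to metric: weight = 275 ÷ 2.2 = 125 kg; height = 67 × 2.54 = 170.18 cm.
Mifflin-St Jeor (female): BMR = 10(125) + 6.25(170.18) − 5(89) − 161 = 1250 + 1063.625 − 445 − 161 = 1707.625 kcal/day.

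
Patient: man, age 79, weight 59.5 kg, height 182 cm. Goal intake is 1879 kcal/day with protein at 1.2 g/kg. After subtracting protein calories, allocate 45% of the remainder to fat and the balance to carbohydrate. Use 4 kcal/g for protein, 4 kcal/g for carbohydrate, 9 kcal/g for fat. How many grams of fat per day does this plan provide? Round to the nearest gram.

80 g/day

Protein = 1.2 × 59.5 = 71.4 g → 71.4 × 4 = 285.6 kcal.
Non-protein calories = 1879 − 285.6 = 1593.4 kcal.
Fat: 45% × 1593.4 = 717.03 kcal; carbohydrate: 876.37 kcal.
Fat: 717.03 kcal ÷ 9 kcal/g = 79.67 g.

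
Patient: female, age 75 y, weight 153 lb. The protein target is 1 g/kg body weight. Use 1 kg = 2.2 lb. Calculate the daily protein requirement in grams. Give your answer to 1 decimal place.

Weight in kg = 153 ÷ 2.2 = 69.5455 kg.
Protein = 1 g/kg × 69.5455 kg = 69.5455 g/day.

69.5 g/day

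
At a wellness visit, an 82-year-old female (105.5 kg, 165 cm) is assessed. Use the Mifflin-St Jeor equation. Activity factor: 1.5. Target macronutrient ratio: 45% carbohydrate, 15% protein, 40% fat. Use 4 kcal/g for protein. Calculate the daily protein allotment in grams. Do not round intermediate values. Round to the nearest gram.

Mifflin-St Jeor (female): BMR = 10(105.5) + 6.25(165) − 5(82) − 161 = 1055 + 1031.25 − 410 − 161 = 1515.25 kcal/day.
TEE = 1515.25 × 1.5 = 2272.875 kcal/day.
Protein energy = 15% × 2272.875 = 340.9313 kcal.
Protein = 340.9313 ÷ 4 kcal/g = 85.2328 g.

85 g/day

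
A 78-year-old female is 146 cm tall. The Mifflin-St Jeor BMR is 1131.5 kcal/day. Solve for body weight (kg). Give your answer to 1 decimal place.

1131.5 = 10·W + 6.25(146) − 5(78) − 161
10·W = 1131.5 − 361.5 = 770, so W = 77 kg.

77.0 kg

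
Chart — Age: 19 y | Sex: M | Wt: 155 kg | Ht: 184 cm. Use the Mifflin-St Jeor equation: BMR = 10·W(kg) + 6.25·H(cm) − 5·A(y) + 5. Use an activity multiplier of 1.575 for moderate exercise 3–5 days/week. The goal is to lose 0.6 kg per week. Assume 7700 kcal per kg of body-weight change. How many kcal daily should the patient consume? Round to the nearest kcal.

Mifflin-St Jeor (male): BMR = 10(155) + 6.25(184) − 5(19) + 5 = 1550 + 1150 − 95 + 5 = 2610 kcal/day.
TEE = 2610 × 1.575 = 4110.75 kcal/day.
Required daily deficit = 0.6 × 7700 ÷ 7 = 660 kcal/day.
Target intake = 4110.75 − 660 = 3450.75 kcal/day.

3451 kcal daily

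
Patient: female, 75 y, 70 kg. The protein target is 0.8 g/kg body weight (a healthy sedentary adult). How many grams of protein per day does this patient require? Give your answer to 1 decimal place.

56.0 g/day

Protein = 0.8 g/kg × 70 kg = 56 g/day.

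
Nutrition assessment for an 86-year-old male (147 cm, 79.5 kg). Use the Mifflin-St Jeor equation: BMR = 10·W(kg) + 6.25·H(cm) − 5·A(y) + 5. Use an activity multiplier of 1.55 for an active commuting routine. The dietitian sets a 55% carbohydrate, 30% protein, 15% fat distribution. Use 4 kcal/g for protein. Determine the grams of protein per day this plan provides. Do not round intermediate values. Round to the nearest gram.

150 g/day

Mifflin-St Jeor (male): BMR = 10(79.5) + 6.25(147) − 5(86) + 5 = 795 + 918.75 − 430 + 5 = 1288.75 kcal/day.
TEE = 1288.75 × 1.55 = 1997.5625 kcal/day.
Protein energy = 30% × 1997.5625 = 599.2688 kcal.
Protein = 599.2688 ÷ 4 kcal/g = 149.8172 g.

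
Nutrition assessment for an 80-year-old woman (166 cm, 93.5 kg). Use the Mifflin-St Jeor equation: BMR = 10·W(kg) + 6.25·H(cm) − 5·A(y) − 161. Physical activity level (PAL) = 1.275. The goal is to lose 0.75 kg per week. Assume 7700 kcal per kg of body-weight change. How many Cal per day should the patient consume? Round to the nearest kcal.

Mifflin-St Jeor (female): BMR = 10(93.5) + 6.25(166) − 5(80) − 161 = 935 + 1037.5 − 400 − 161 = 1411.5 kcal/day.
TEE = 1411.5 × 1.275 = 1799.6625 kcal/day.
Required daily deficit = 0.75 × 7700 ÷ 7 = 825 kcal/day.
Target intake = 1799.6625 − 825 = 974.6625 kcal/day.

975 Cal per day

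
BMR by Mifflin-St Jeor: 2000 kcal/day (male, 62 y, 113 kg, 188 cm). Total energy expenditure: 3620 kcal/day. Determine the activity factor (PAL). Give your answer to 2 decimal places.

1.81

Activity factor = TEE ÷ BMR = 3620 ÷ 2000 = 1.81.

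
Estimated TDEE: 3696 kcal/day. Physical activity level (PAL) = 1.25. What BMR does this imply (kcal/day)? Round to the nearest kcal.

2957 kcal/day

BMR = TEE ÷ activity factor = 3696 ÷ 1.25 = 2956.8 kcal/day.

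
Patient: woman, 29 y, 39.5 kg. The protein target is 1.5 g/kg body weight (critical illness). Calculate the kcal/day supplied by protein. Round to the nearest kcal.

237 kcal/day

Protein = 1.5 g/kg × 39.5 kg = 59.25 g/day.
Protein energy = 59.25 g × 4 kcal/g = 237 kcal/day.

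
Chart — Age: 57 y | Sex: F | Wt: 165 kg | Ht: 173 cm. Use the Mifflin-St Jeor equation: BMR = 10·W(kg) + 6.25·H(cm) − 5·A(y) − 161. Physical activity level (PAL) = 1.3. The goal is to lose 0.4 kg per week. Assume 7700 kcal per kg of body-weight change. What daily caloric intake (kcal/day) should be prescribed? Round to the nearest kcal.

Mifflin-St Jeor (female): BMR = 10(165) + 6.25(173) − 5(57) − 161 = 1650 + 1081.25 − 285 − 161 = 2285.25 kcal/day.
TEE = 2285.25 × 1.3 = 2970.825 kcal/day.
Required daily deficit = 0.4 × 7700 ÷ 7 = 440 kcal/day.
Target intake = 2970.825 − 440 = 2530.825 kcal/day.

2531 kcal/day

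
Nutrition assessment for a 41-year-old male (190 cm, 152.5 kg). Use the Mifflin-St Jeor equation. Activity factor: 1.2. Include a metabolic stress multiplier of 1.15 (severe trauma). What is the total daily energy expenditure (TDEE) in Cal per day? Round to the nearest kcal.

Mifflin-St Jeor (male): BMR = 10(152.5) + 6.25(190) − 5(41) + 5 = 1525 + 1187.5 − 205 + 5 = 2512.5 kcal/day.
TEE = BMR × activity factor = 2512.5 × 1.2 = 3015 kcal/day.
Apply stress factor: 3015 × 1.15 = 3467.25 kcal/day.

3467 Cal per day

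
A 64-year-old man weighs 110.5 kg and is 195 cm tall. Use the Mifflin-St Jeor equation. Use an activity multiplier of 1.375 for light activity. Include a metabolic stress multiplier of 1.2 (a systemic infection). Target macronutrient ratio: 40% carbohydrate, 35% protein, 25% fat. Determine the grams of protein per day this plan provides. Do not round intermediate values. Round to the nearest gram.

Mifflin-St Jeor (male): BMR = 10(110.5) + 6.25(195) − 5(64) + 5 = 1105 + 1218.75 − 320 + 5 = 2008.75 kcal/day.
TEE = 2008.75 × 1.375 = 2762.0313 kcal/day.
With stress factor 1.2: 2762.0313 × 1.2 = 3314.4375 kcal/day.
Protein energy = 35% × 3314.4375 = 1160.0531 kcal.
Protein = 1160.0531 ÷ 4 kcal/g = 290.0133 g.

290 g/day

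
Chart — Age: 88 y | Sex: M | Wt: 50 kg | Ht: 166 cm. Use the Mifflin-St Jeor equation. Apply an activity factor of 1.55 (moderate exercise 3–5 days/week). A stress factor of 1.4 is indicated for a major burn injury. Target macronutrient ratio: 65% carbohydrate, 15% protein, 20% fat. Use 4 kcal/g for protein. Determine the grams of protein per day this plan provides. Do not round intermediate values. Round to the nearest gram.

Mifflin-St Jeor (male): BMR = 10(50) + 6.25(166) − 5(88) + 5 = 500 + 1037.5 − 440 + 5 = 1102.5 kcal/day.
TEE = 1102.5 × 1.55 = 1708.875 kcal/day.
With stress factor 1.4: 1708.875 × 1.4 = 2392.425 kcal/day.
Protein energy = 15% × 2392.425 = 358.8638 kcal.
Protein = 358.8638 ÷ 4 kcal/g = 89.7159 g.

90 g/day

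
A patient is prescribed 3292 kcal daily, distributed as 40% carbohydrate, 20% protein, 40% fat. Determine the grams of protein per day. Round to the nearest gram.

Protein energy = 20% × 3292 = 658.4 kcal.
At 4 kcal/g: 658.4 ÷ 4 = 164.6 g.

165 g/day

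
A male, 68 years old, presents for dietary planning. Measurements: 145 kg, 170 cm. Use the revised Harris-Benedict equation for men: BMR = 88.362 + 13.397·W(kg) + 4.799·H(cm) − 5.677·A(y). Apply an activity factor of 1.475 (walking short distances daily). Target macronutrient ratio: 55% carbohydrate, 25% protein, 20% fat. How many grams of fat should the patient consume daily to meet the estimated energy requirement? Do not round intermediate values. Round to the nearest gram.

Harris-Benedict: BMR = 88.362 + 13.397(145) + 4.799(170) − 5.677(68) = 2460.721 kcal/day.
TEE = 2460.721 × 1.475 = 3629.5635 kcal/day.
Fat energy = 20% × 3629.5635 = 725.9127 kcal.
Fat = 725.9127 ÷ 9 kcal/g = 80.657 g.

81 g/day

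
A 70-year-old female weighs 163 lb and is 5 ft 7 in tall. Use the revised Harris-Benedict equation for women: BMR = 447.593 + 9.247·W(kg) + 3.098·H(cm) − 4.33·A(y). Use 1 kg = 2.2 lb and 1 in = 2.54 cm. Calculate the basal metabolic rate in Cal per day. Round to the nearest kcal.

1357 Cal per day

Convert to metric: weight = 163 ÷ 2.2 = 74.0909 kg; height = (5×12 + 7) × 2.54 = 67 × 2.54 = 170.18 cm.
Harris-Benedict: BMR = 447.593 + 9.247(74.0909) + 3.098(170.18) − 4.33(70) = 1356.8293 kcal/day.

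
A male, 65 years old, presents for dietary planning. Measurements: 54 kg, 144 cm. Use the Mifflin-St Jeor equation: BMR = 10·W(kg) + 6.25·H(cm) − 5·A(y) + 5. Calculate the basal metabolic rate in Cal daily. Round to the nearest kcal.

1120 Cal daily

Mifflin-St Jeor (male): BMR = 10(54) + 6.25(144) − 5(65) + 5 = 540 + 900 − 325 + 5 = 1120 kcal/day.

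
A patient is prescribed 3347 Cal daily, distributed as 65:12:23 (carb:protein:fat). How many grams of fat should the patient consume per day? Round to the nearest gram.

86 g/day

Fat energy = 23% × 3347 = 769.81 kcal.
At 9 kcal/g: 769.81 ÷ 9 = 85.5344 g.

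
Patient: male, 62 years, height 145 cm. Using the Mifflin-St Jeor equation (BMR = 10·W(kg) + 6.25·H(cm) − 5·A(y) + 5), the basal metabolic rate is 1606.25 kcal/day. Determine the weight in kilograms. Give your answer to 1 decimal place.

1606.25 = 10·W + 6.25(145) − 5(62) + 5
10·W = 1606.25 − 601.25 = 1005, so W = 100.5 kg.

100.5 kg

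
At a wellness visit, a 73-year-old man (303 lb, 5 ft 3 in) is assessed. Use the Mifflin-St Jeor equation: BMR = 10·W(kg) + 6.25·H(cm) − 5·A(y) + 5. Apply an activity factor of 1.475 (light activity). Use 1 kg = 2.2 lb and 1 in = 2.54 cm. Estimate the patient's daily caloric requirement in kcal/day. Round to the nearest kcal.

Convert to metric: weight = 303 ÷ 2.2 = 137.7273 kg; height = (5×12 + 3) × 2.54 = 63 × 2.54 = 160.02 cm.
Mifflin-St Jeor (male): BMR = 10(137.7273) + 6.25(160.02) − 5(73) + 5 = 1377.2727 + 1000.125 − 365 + 5 = 2017.3977 kcal/day.
TEE = BMR × activity factor = 2017.3977 × 1.475 = 2975.6616 kcal/day.

2976 kcal/day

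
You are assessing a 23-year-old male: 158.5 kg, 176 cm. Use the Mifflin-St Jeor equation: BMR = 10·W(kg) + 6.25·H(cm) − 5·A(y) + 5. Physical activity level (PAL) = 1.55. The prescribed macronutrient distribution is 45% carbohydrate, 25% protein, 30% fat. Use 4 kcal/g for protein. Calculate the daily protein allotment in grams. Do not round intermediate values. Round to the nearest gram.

249 g/day

Mifflin-St Jeor (male): BMR = 10(158.5) + 6.25(176) − 5(23) + 5 = 1585 + 1100 − 115 + 5 = 2575 kcal/day.
TEE = 2575 × 1.55 = 3991.25 kcal/day.
Protein energy = 25% × 3991.25 = 997.8125 kcal.
Protein = 997.8125 ÷ 4 kcal/g = 249.4531 g.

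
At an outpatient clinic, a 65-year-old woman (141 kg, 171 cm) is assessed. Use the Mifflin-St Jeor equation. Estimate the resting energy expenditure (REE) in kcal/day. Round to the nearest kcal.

Mifflin-St Jeor (female): BMR = 10(141) + 6.25(171) − 5(65) − 161 = 1410 + 1068.75 − 325 − 161 = 1992.75 kcal/day.

1993 kcal/day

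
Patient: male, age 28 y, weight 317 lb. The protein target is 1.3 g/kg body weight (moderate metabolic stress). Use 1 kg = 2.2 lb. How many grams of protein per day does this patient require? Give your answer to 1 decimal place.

Weight in kg = 317 ÷ 2.2 = 144.0909 kg.
Protein = 1.3 g/kg × 144.0909 kg = 187.3182 g/day.

187.3 g/day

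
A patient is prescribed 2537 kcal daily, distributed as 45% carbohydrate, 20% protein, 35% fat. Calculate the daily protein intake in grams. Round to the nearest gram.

127 g/day

Protein energy = 20% × 2537 = 507.4 kcal.
At 4 kcal/g: 507.4 ÷ 4 = 126.85 g.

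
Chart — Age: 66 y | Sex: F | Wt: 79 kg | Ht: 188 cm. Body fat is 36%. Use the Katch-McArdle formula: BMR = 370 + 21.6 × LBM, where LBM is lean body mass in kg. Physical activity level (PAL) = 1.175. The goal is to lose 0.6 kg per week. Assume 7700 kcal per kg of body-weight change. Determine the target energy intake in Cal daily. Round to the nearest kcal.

1058 Cal daily

LBM = 79 × (1 − 0.36) = 50.56 kg. Katch-McArdle: BMR = 370 + 21.6 × 50.56 = 1462.096 kcal/day.
TEE = 1462.096 × 1.175 = 1717.9628 kcal/day.
Required daily deficit = 0.6 × 7700 ÷ 7 = 660 kcal/day.
Target intake = 1717.9628 − 660 = 1057.9628 kcal/day.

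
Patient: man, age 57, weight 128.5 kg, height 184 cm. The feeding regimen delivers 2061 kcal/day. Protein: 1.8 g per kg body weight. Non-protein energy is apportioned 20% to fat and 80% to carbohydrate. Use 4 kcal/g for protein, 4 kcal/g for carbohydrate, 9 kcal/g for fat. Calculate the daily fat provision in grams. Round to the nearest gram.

Protein = 1.8 × 128.5 = 231.3 g → 231.3 × 4 = 925.2 kcal.
Non-protein calories = 2061 − 925.2 = 1135.8 kcal.
Fat: 20% × 1135.8 = 227.16 kcal; carbohydrate: 908.64 kcal.
Fat: 227.16 kcal ÷ 9 kcal/g = 25.24 g.

25 g/day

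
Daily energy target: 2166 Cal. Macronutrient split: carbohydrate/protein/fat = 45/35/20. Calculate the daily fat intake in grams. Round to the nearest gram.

Fat energy = 20% × 2166 = 433.2 kcal.
At 9 kcal/g: 433.2 ÷ 9 = 48.1333 g.

48 g/day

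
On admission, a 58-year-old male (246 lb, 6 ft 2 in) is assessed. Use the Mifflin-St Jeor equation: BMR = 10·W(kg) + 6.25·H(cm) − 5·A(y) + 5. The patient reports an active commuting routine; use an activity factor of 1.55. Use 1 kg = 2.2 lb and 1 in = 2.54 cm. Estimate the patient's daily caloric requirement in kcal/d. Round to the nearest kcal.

3112 kcal/d

Convert to metric: weight = 246 ÷ 2.2 = 111.8182 kg; height = (6×12 + 2) × 2.54 = 74 × 2.54 = 187.96 cm.
Mifflin-St Jeor (male): BMR = 10(111.8182) + 6.25(187.96) − 5(58) + 5 = 1118.1818 + 1174.75 − 290 + 5 = 2007.9318 kcal/day.
TEE = BMR × activity factor = 2007.9318 × 1.55 = 3112.2943 kcal/day.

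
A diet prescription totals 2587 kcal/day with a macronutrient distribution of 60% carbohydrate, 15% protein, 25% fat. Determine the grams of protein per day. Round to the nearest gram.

97 g/day

Protein energy = 15% × 2587 = 388.05 kcal.
At 4 kcal/g: 388.05 ÷ 4 = 97.0125 g.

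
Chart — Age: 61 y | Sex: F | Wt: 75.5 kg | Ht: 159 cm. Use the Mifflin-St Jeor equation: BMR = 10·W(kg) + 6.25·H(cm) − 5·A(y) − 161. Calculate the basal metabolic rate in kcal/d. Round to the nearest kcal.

Mifflin-St Jeor (female): BMR = 10(75.5) + 6.25(159) − 5(61) − 161 = 755 + 993.75 − 305 − 161 = 1282.75 kcal/day.

1283 kcal/d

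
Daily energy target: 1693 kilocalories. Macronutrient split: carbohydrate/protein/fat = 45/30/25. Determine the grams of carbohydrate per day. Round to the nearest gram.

Carbohydrate energy = 45% × 1693 = 761.85 kcal.
At 4 kcal/g: 761.85 ÷ 4 = 190.4625 g.

190 g/day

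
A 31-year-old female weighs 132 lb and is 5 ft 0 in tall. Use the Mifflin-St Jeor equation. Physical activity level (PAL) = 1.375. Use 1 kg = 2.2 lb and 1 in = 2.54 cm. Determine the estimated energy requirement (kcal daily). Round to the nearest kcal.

Convert to metric: weight = 132 ÷ 2.2 = 60 kg; height = (5×12 + 0) × 2.54 = 60 × 2.54 = 152.4 cm.
Mifflin-St Jeor (female): BMR = 10(60) + 6.25(152.4) − 5(31) − 161 = 600 + 952.5 − 155 − 161 = 1236.5 kcal/day.
TEE = BMR × activity factor = 1236.5 × 1.375 = 1700.1875 kcal/day.

1700 kcal daily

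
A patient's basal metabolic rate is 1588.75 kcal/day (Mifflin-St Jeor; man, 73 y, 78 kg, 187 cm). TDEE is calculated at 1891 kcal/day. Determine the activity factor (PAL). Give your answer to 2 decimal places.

1.19

Activity factor = TEE ÷ BMR = 1891 ÷ 1588.75 = 1.19.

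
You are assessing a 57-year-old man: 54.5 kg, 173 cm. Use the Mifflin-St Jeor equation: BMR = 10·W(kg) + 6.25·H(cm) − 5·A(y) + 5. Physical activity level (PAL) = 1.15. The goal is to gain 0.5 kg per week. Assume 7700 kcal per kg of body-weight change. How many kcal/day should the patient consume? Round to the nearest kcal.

Mifflin-St Jeor (male): BMR = 10(54.5) + 6.25(173) − 5(57) + 5 = 545 + 1081.25 − 285 + 5 = 1346.25 kcal/day.
TEE = 1346.25 × 1.15 = 1548.1875 kcal/day.
Required daily surplus = 0.5 × 7700 ÷ 7 = 550 kcal/day.
Target intake = 1548.1875 + 550 = 2098.1875 kcal/day.

2098 kcal/day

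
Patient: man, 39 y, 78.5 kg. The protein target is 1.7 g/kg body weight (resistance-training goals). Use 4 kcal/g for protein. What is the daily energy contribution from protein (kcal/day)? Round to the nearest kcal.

Protein = 1.7 g/kg × 78.5 kg = 133.45 g/day.
Protein energy = 133.45 g × 4 kcal/g = 533.8 kcal/day.

534 kcal/day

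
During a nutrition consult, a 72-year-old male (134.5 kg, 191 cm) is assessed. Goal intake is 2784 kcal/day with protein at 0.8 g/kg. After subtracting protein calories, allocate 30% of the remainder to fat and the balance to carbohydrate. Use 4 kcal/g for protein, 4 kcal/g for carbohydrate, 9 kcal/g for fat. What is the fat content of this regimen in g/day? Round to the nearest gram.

78 g/day

Protein = 0.8 × 134.5 = 107.6 g → 107.6 × 4 = 430.4 kcal.
Non-protein calories = 2784 − 430.4 = 2353.6 kcal.
Fat: 30% × 2353.6 = 706.08 kcal; carbohydrate: 1647.52 kcal.
Fat: 706.08 kcal ÷ 9 kcal/g = 78.4533 g.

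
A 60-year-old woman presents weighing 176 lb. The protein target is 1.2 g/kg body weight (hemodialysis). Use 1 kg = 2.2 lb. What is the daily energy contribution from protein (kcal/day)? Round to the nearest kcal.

384 kcal/day

Weight in kg = 176 ÷ 2.2 = 80 kg.
Protein = 1.2 g/kg × 80 kg = 96 g/day.
Protein energy = 96 g × 4 kcal/g = 384 kcal/day.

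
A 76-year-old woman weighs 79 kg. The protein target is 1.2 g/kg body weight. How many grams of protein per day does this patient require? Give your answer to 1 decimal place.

94.8 g/day

Protein = 1.2 g/kg × 79 kg = 94.8 g/day.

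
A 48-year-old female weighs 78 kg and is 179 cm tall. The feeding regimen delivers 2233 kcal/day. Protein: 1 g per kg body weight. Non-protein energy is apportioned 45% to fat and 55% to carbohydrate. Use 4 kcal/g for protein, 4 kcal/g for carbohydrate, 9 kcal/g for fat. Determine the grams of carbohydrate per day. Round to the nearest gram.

Protein = 1 × 78 = 78 g → 78 × 4 = 312 kcal.
Non-protein calories = 2233 − 312 = 1921 kcal.
Fat: 45% × 1921 = 864.45 kcal; carbohydrate: 1056.55 kcal.
Carbohydrate: 1056.55 kcal ÷ 4 kcal/g = 264.1375 g.

264 g/day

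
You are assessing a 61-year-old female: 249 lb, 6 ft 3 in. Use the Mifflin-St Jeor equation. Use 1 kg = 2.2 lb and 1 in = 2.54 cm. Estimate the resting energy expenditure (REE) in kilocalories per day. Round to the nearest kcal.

Convert to metric: weight = 249 ÷ 2.2 = 113.1818 kg; height = (6×12 + 3) × 2.54 = 75 × 2.54 = 190.5 cm.
Mifflin-St Jeor (female): BMR = 10(113.1818) + 6.25(190.5) − 5(61) − 161 = 1131.8182 + 1190.625 − 305 − 161 = 1856.4432 kcal/day.

1856 kilocalories per day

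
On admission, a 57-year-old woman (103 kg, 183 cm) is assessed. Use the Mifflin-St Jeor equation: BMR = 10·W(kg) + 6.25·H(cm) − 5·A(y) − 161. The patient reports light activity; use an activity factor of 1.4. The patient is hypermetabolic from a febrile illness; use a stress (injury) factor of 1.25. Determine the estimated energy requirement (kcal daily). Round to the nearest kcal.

3024 kcal daily

Mifflin-St Jeor (female): BMR = 10(103) + 6.25(183) − 5(57) − 161 = 1030 + 1143.75 − 285 − 161 = 1727.75 kcal/day.
TEE = BMR × activity factor = 1727.75 × 1.4 = 2418.85 kcal/day.
Apply stress factor: 2418.85 × 1.25 = 3023.5625 kcal/day.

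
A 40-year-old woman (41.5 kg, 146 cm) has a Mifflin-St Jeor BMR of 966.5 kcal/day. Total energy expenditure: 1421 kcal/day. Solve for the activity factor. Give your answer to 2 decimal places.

1.47

Activity factor = TEE ÷ BMR = 1421 ÷ 966.5 = 1.47.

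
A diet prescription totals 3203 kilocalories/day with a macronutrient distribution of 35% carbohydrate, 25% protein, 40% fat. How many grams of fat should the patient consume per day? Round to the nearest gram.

Fat energy = 40% × 3203 = 1281.2 kcal.
At 9 kcal/g: 1281.2 ÷ 9 = 142.3556 g.

142 g/day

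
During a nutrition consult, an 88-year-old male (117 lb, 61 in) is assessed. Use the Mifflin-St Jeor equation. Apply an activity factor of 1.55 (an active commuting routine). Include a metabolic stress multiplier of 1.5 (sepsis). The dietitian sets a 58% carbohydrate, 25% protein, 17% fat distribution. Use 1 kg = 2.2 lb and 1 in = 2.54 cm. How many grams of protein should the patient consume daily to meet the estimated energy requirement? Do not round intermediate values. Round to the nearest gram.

Convert to metric: weight = 117 ÷ 2.2 = 53.1818 kg; height = 61 × 2.54 = 154.94 cm.
Mifflin-St Jeor (male): BMR = 10(53.1818) + 6.25(154.94) − 5(88) + 5 = 531.8182 + 968.375 − 440 + 5 = 1065.1932 kcal/day.
TEE = 1065.1932 × 1.55 = 1651.0494 kcal/day.
With stress factor 1.5: 1651.0494 × 1.5 = 2476.5741 kcal/day.
Protein energy = 25% × 2476.5741 = 619.1435 kcal.
Protein = 619.1435 ÷ 4 kcal/g = 154.7859 g.

155 g/day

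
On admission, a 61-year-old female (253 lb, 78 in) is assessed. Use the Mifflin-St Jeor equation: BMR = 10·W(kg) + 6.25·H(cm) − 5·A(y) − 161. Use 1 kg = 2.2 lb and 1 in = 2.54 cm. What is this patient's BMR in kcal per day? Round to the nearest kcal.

Convert to metric: weight = 253 ÷ 2.2 = 115 kg; height = 78 × 2.54 = 198.12 cm.
Mifflin-St Jeor (female): BMR = 10(115) + 6.25(198.12) − 5(61) − 161 = 1150 + 1238.25 − 305 − 161 = 1922.25 kcal/day.

1922 kcal per day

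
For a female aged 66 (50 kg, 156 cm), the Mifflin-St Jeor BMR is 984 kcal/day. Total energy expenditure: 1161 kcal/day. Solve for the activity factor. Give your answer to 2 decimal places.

1.18

Activity factor = TEE ÷ BMR = 1161 ÷ 984 = 1.18.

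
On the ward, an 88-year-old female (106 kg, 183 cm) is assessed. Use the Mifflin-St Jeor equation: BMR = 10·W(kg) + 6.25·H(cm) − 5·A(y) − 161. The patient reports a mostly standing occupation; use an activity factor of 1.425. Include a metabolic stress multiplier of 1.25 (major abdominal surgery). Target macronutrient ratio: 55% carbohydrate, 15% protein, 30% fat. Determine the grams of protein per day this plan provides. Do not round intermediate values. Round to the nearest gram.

Mifflin-St Jeor (female): BMR = 10(106) + 6.25(183) − 5(88) − 161 = 1060 + 1143.75 − 440 − 161 = 1602.75 kcal/day.
TEE = 1602.75 × 1.425 = 2283.9188 kcal/day.
With stress factor 1.25: 2283.9188 × 1.25 = 2854.8984 kcal/day.
Protein energy = 15% × 2854.8984 = 428.2348 kcal.
Protein = 428.2348 ÷ 4 kcal/g = 107.0587 g.

107 g/day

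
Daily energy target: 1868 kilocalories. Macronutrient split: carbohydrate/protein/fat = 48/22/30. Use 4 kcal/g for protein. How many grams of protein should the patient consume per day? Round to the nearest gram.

Protein energy = 22% × 1868 = 410.96 kcal.
At 4 kcal/g: 410.96 ÷ 4 = 102.74 g.

103 g/day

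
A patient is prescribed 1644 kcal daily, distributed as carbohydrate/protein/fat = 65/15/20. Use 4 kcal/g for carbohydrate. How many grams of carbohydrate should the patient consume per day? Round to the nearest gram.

267 g/day

Carbohydrate energy = 65% × 1644 = 1068.6 kcal.
At 4 kcal/g: 1068.6 ÷ 4 = 267.15 g.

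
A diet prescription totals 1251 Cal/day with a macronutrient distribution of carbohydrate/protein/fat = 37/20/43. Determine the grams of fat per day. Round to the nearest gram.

Fat energy = 43% × 1251 = 537.93 kcal.
At 9 kcal/g: 537.93 ÷ 9 = 59.77 g.

60 g/day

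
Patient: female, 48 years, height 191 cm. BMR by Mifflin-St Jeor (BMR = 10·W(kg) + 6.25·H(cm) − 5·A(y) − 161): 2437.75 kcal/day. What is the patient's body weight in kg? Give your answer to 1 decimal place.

164.5 kg

2437.75 = 10·W + 6.25(191) − 5(48) − 161
10·W = 2437.75 − 792.75 = 1645, so W = 164.5 kg.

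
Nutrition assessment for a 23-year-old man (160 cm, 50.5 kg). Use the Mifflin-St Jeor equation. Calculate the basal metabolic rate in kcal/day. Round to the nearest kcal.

Mifflin-St Jeor (male): BMR = 10(50.5) + 6.25(160) − 5(23) + 5 = 505 + 1000 − 115 + 5 = 1395 kcal/day.

1395 kcal/day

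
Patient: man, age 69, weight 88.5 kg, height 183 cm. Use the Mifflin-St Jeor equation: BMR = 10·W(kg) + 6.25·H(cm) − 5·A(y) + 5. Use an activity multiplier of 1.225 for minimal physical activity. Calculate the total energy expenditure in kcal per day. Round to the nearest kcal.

Mifflin-St Jeor (male): BMR = 10(88.5) + 6.25(183) − 5(69) + 5 = 885 + 1143.75 − 345 + 5 = 1688.75 kcal/day.
TEE = BMR × activity factor = 1688.75 × 1.225 = 2068.7188 kcal/day.

2069 kcal per day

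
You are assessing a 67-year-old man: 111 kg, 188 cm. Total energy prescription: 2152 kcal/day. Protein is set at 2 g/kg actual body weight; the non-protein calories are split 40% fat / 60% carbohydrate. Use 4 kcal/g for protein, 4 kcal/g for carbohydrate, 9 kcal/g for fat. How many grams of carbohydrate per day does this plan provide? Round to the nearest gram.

190 g/day

Protein = 2 × 111 = 222 g → 222 × 4 = 888 kcal.
Non-protein calories = 2152 − 888 = 1264 kcal.
Fat: 40% × 1264 = 505.6 kcal; carbohydrate: 758.4 kcal.
Carbohydrate: 758.4 kcal ÷ 4 kcal/g = 189.6 g.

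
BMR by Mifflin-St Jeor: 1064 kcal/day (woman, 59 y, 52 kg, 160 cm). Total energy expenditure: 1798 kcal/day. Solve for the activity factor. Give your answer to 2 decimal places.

Activity factor = TEE ÷ BMR = 1798 ÷ 1064 = 1.69.

1.69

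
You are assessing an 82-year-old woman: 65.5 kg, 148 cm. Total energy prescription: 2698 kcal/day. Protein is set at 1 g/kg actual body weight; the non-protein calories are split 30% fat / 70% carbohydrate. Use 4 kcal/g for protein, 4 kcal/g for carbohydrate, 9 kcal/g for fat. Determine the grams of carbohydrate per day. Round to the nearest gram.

426 g/day

Protein = 1 × 65.5 = 65.5 g → 65.5 × 4 = 262 kcal.
Non-protein calories = 2698 − 262 = 2436 kcal.
Fat: 30% × 2436 = 730.8 kcal; carbohydrate: 1705.2 kcal.
Carbohydrate: 1705.2 kcal ÷ 4 kcal/g = 426.3 g.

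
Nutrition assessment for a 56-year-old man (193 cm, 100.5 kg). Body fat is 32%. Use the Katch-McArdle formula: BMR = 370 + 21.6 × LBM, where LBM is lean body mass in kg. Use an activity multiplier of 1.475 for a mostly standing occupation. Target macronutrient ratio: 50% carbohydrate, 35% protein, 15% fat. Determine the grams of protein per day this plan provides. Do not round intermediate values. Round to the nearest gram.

238 g/day

LBM = 100.5 × (1 − 0.32) = 68.34 kg. Katch-McArdle: BMR = 370 + 21.6 × 68.34 = 1846.144 kcal/day.
TEE = 1846.144 × 1.475 = 2723.0624 kcal/day.
Protein energy = 35% × 2723.0624 = 953.0718 kcal.
Protein = 953.0718 ÷ 4 kcal/g = 238.268 g.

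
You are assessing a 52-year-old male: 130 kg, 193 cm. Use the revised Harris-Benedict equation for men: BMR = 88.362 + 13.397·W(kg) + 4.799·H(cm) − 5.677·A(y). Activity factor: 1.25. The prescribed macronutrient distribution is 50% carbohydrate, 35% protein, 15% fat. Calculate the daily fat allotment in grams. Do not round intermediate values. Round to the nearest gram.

51 g/day

Harris-Benedict: BMR = 88.362 + 13.397(130) + 4.799(193) − 5.677(52) = 2460.975 kcal/day.
TEE = 2460.975 × 1.25 = 3076.2188 kcal/day.
Fat energy = 15% × 3076.2188 = 461.4328 kcal.
Fat = 461.4328 ÷ 9 kcal/g = 51.2703 g.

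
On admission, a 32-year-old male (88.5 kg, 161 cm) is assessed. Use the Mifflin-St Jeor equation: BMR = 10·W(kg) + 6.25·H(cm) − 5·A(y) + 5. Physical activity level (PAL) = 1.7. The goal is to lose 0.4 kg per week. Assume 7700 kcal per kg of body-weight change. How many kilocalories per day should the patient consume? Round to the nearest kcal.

2512 kilocalories per day

Mifflin-St Jeor (male): BMR = 10(88.5) + 6.25(161) − 5(32) + 5 = 885 + 1006.25 − 160 + 5 = 1736.25 kcal/day.
TEE = 1736.25 × 1.7 = 2951.625 kcal/day.
Required daily deficit = 0.4 × 7700 ÷ 7 = 440 kcal/day.
Target intake = 2951.625 − 440 = 2511.625 kcal/day.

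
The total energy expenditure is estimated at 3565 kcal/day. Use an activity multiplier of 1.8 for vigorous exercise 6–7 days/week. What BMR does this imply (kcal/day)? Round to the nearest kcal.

BMR = TEE ÷ activity factor = 3565 ÷ 1.8 = 1980.5556 kcal/day.

1981 kcal/day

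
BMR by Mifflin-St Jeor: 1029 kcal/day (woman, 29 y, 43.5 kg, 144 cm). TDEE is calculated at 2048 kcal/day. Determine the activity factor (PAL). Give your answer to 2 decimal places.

Activity factor = TEE ÷ BMR = 2048 ÷ 1029 = 1.99.

1.99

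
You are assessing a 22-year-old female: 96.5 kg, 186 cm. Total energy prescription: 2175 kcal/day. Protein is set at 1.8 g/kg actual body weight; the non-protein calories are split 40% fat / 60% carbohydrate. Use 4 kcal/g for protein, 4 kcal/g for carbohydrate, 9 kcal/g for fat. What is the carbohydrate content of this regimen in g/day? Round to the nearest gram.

Protein = 1.8 × 96.5 = 173.7 g → 173.7 × 4 = 694.8 kcal.
Non-protein calories = 2175 − 694.8 = 1480.2 kcal.
Fat: 40% × 1480.2 = 592.08 kcal; carbohydrate: 888.12 kcal.
Carbohydrate: 888.12 kcal ÷ 4 kcal/g = 222.03 g.

222 g/day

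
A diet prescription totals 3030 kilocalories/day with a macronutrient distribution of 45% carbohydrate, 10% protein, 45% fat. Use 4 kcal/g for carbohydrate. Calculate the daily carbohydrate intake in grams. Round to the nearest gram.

341 g/day

Carbohydrate energy = 45% × 3030 = 1363.5 kcal.
At 4 kcal/g: 1363.5 ÷ 4 = 340.875 g.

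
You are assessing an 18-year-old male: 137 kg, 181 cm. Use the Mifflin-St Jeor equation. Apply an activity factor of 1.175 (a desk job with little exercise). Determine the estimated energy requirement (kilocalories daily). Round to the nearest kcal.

2839 kilocalories daily

Mifflin-St Jeor (male): BMR = 10(137) + 6.25(181) − 5(18) + 5 = 1370 + 1131.25 − 90 + 5 = 2416.25 kcal/day.
TEE = BMR × activity factor = 2416.25 × 1.175 = 2839.0938 kcal/day.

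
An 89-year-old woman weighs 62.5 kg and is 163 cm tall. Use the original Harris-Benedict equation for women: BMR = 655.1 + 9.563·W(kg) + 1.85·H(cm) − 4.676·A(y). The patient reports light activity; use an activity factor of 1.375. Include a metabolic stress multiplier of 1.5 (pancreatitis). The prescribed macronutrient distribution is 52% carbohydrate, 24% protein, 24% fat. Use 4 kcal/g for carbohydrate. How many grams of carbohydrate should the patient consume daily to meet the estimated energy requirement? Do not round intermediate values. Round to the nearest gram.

305 g/day

Harris-Benedict: BMR = 655.1 + 9.563(62.5) + 1.85(163) − 4.676(89) = 1138.1735 kcal/day.
TEE = 1138.1735 × 1.375 = 1564.9886 kcal/day.
With stress factor 1.5: 1564.9886 × 1.5 = 2347.4828 kcal/day.
Carbohydrate energy = 52% × 2347.4828 = 1220.6911 kcal.
Carbohydrate = 1220.6911 ÷ 4 kcal/g = 305.1728 g.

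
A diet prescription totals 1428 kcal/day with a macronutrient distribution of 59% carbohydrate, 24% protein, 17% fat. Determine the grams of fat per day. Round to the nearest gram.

Fat energy = 17% × 1428 = 242.76 kcal.
At 9 kcal/g: 242.76 ÷ 9 = 26.9733 g.

27 g/day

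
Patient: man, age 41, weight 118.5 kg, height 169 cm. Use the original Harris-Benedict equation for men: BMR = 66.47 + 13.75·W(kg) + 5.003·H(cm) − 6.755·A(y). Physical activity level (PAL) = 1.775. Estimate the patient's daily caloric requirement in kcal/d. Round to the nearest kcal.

Harris-Benedict: BMR = 66.47 + 13.75(118.5) + 5.003(169) − 6.755(41) = 2264.397 kcal/day.
TEE = BMR × activity factor = 2264.397 × 1.775 = 4019.3047 kcal/day.

4019 kcal/d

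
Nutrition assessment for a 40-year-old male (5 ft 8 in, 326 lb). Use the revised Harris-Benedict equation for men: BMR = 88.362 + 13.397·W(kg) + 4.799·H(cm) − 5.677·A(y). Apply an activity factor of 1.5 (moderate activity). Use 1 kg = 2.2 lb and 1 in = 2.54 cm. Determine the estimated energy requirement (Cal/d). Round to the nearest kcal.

4013 Cal/d

Convert to metric: weight = 326 ÷ 2.2 = 148.1818 kg; height = (5×12 + 8) × 2.54 = 68 × 2.54 = 172.72 cm.
Harris-Benedict: BMR = 88.362 + 13.397(148.1818) + 4.799(172.72) − 5.677(40) = 2675.3571 kcal/day.
TEE = BMR × activity factor = 2675.3571 × 1.5 = 4013.0356 kcal/day.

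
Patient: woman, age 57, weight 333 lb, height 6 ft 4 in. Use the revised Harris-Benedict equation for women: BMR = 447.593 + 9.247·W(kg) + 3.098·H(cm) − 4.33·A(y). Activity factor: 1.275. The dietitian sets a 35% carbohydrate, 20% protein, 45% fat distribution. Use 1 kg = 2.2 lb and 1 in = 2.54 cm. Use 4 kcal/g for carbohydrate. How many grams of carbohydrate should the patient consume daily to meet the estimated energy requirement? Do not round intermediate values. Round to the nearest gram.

245 g/day

Convert to metric: weight = 333 ÷ 2.2 = 151.3636 kg; height = (6×12 + 4) × 2.54 = 76 × 2.54 = 193.04 cm.
Harris-Benedict: BMR = 447.593 + 9.247(151.3636) + 3.098(193.04) − 4.33(57) = 2198.4805 kcal/day.
TEE = 2198.4805 × 1.275 = 2803.0626 kcal/day.
Carbohydrate energy = 35% × 2803.0626 = 981.0719 kcal.
Carbohydrate = 981.0719 ÷ 4 kcal/g = 245.268 g.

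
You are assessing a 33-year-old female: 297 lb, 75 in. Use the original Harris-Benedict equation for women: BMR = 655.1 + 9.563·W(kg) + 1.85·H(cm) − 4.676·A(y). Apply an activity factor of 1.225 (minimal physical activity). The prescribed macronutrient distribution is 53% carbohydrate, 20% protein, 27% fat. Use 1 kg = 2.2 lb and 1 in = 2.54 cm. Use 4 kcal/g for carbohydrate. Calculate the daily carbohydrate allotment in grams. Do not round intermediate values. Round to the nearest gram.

348 g/day

Convert to metric: weight = 297 ÷ 2.2 = 135 kg; height = 75 × 2.54 = 190.5 cm.
Harris-Benedict: BMR = 655.1 + 9.563(135) + 1.85(190.5) − 4.676(33) = 2144.222 kcal/day.
TEE = 2144.222 × 1.225 = 2626.672 kcal/day.
Carbohydrate energy = 53% × 2626.672 = 1392.1361 kcal.
Carbohydrate = 1392.1361 ÷ 4 kcal/g = 348.034 g.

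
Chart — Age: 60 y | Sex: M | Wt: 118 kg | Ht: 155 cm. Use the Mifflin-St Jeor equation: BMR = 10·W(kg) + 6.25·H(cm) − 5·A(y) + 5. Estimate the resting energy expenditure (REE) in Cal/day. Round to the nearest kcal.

Mifflin-St Jeor (male): BMR = 10(118) + 6.25(155) − 5(60) + 5 = 1180 + 968.75 − 300 + 5 = 1853.75 kcal/day.

1854 Cal/day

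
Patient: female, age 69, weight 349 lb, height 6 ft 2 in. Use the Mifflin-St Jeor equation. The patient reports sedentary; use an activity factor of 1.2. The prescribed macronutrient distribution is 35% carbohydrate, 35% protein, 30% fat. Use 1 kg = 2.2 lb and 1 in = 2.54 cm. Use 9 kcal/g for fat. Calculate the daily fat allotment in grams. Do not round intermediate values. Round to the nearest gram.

Convert to metric: weight = 349 ÷ 2.2 = 158.6364 kg; height = (6×12 + 2) × 2.54 = 74 × 2.54 = 187.96 cm.
Mifflin-St Jeor (female): BMR = 10(158.6364) + 6.25(187.96) − 5(69) − 161 = 1586.3636 + 1174.75 − 345 − 161 = 2255.1136 kcal/day.
TEE = 2255.1136 × 1.2 = 2706.1364 kcal/day.
Fat energy = 30% × 2706.1364 = 811.8409 kcal.
Fat = 811.8409 ÷ 9 kcal/g = 90.2045 g.

90 g/day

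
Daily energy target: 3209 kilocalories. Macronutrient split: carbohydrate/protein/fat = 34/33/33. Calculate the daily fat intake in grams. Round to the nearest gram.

Fat energy = 33% × 3209 = 1058.97 kcal.
At 9 kcal/g: 1058.97 ÷ 9 = 117.6633 g.

118 g/day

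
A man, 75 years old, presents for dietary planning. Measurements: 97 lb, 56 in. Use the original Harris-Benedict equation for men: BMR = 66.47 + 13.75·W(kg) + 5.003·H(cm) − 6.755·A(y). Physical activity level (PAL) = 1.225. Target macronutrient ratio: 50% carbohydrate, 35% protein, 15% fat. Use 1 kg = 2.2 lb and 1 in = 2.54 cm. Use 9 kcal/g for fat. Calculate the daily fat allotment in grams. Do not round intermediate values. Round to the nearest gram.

18 g/day

Convert to metric: weight = 97 ÷ 2.2 = 44.0909 kg; height = 56 × 2.54 = 142.24 cm.
Harris-Benedict: BMR = 66.47 + 13.75(44.0909) + 5.003(142.24) − 6.755(75) = 877.7217 kcal/day.
TEE = 877.7217 × 1.225 = 1075.2091 kcal/day.
Fat energy = 15% × 1075.2091 = 161.2814 kcal.
Fat = 161.2814 ÷ 9 kcal/g = 17.9202 g.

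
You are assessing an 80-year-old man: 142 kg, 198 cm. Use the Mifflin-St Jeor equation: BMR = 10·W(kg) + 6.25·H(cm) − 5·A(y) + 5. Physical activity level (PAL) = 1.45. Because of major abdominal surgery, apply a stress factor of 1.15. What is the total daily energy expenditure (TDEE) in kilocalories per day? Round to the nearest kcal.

Mifflin-St Jeor (male): BMR = 10(142) + 6.25(198) − 5(80) + 5 = 1420 + 1237.5 − 400 + 5 = 2262.5 kcal/day.
TEE = BMR × activity factor = 2262.5 × 1.45 = 3280.625 kcal/day.
Apply stress factor: 3280.625 × 1.15 = 3772.7188 kcal/day.

3773 kilocalories per day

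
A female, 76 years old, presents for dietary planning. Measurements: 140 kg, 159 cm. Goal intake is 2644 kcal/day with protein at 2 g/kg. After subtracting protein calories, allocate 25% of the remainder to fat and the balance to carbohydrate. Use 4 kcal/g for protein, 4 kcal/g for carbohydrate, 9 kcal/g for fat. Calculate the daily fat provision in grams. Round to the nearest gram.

42 g/day

Protein = 2 × 140 = 280 g → 280 × 4 = 1120 kcal.
Non-protein calories = 2644 − 1120 = 1524 kcal.
Fat: 25% × 1524 = 381 kcal; carbohydrate: 1143 kcal.
Fat: 381 kcal ÷ 9 kcal/g = 42.3333 g.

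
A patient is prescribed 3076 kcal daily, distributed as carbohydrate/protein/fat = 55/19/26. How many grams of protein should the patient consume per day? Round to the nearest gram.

146 g/day

Protein energy = 19% × 3076 = 584.44 kcal.
At 4 kcal/g: 584.44 ÷ 4 = 146.11 g.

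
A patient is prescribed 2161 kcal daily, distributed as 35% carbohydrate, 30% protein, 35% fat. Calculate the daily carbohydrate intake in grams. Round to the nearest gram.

189 g/day

Carbohydrate energy = 35% × 2161 = 756.35 kcal.
At 4 kcal/g: 756.35 ÷ 4 = 189.0875 g.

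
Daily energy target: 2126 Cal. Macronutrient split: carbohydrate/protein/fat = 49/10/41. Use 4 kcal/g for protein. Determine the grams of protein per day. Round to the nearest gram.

53 g/day

Protein energy = 10% × 2126 = 212.6 kcal.
At 4 kcal/g: 212.6 ÷ 4 = 53.15 g.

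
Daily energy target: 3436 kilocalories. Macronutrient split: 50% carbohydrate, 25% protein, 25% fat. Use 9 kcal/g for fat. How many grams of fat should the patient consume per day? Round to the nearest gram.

95 g/day

Fat energy = 25% × 3436 = 859 kcal.
At 9 kcal/g: 859 ÷ 9 = 95.4444 g.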